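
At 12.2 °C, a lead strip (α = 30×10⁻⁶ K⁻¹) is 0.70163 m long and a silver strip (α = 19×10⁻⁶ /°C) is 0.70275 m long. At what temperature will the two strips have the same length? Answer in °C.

L₁(1 + α₁ΔT) = L₂(1 + α₂ΔT) ⇒ ΔT = (L₂ − L₁)/(α₁L₁ − α₂L₂)
L₂ − L₁ = 0.70275 − 0.70163 = 1.12×10⁻³ m
α₁L₁ − α₂L₂ = 30×10⁻⁶×0.70163 − 19×10⁻⁶×0.70275 = 7.69665×10⁻⁶ m/K
ΔT = 1.12×10⁻³ / 7.69665×10⁻⁶ = 145.518 K
T = 12.2 + 145.518 = 157.718 °C

T = 157.7 °C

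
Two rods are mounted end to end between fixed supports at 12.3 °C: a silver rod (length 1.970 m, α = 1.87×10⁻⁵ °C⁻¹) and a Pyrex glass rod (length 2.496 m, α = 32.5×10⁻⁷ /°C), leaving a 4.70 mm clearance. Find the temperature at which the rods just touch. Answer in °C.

T = 117 °C

Gap closes when ΔL₁ + ΔL₂ = 4.70 mm = 4.70×10⁻³ m
(α₁L₁ + α₂L₂)ΔT = g
α₁L₁ + α₂L₂ = 1.87×10⁻⁵×1.970 + 32.5×10⁻⁷×2.496 = 4.4951×10⁻⁵ m/K
ΔT = 4.70×10⁻³ / 4.4951×10⁻⁵ = 104.56 K
T = 12.3 + 104.56 = 116.86 °C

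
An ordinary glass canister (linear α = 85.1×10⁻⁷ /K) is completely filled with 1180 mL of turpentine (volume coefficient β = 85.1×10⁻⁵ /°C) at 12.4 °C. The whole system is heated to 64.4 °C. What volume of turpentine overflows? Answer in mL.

The canister also expands: β_container ≈ 3α = 2.553×10⁻⁵ /K
Net overflow = V₀(β_liq − 3α_cont)ΔT
β − 3α = 8.51×10⁻⁴ − 2.553×10⁻⁵ = 8.2547×10⁻⁴ /K; ΔT = 52.0 K
ΔV = 1180 × 8.2547×10⁻⁴ × 52.0 = 50.7 mL

50.7 mL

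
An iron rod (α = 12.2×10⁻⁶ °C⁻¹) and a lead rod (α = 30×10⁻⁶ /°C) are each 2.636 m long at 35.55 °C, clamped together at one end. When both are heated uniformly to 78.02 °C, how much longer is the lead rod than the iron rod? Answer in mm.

1.99 mm

ΔT = 42.47 K
iron: ΔL = 12.2×10⁻⁶ × 2.636 m × 42.47 = 1.3658×10⁻³ m = 1.3658 mm
lead: ΔL = 30×10⁻⁶ × 2.636 m × 42.47 = 3.3585×10⁻³ m = 3.3585 mm
difference = 3.3585 − 1.3658 = 1.9927 mm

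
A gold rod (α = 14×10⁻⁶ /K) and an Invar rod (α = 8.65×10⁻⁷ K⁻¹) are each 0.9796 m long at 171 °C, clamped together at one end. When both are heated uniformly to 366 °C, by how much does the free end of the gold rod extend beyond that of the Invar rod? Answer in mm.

2.51 mm

ΔT = 195 K
gold: ΔL = 14×10⁻⁶ × 0.9796 m × 195 = 2.6743×10⁻³ m = 2.6743 mm
Invar: ΔL = 8.65×10⁻⁷ × 0.9796 m × 195 = 1.6523×10⁻⁴ m = 0.16523 mm
difference = 2.6743 − 0.16523 = 2.50907 mm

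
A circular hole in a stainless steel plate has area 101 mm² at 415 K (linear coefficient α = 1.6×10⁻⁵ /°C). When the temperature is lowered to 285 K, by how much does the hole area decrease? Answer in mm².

Area coefficient ≈ 2α; |ΔT| = 130 K
ΔA = 2αA₀ΔT = 2(1.6×10⁻⁵)(101)(130) = 0.420 mm²

ΔA = 0.420 mm²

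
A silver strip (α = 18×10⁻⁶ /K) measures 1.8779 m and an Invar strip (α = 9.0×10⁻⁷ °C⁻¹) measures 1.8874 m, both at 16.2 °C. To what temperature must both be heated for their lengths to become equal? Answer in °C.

L₁(1 + α₁ΔT) = L₂(1 + α₂ΔT) ⇒ ΔT = (L₂ − L₁)/(α₁L₁ − α₂L₂)
L₂ − L₁ = 1.8874 − 1.8779 = 9.50×10⁻³ m
α₁L₁ − α₂L₂ = 18×10⁻⁶×1.8779 − 9.0×10⁻⁷×1.8874 = 3.210354×10⁻⁵ m/K
ΔT = 9.50×10⁻³ / 3.210354×10⁻⁵ = 295.918 K
T = 16.2 + 295.918 = 312.118 °C

T = 312.1 °C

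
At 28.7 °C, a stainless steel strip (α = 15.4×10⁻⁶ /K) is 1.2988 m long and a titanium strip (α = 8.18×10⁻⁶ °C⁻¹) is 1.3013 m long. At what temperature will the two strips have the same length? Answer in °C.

L₁(1 + α₁ΔT) = L₂(1 + α₂ΔT) ⇒ ΔT = (L₂ − L₁)/(α₁L₁ − α₂L₂)
L₂ − L₁ = 1.3013 − 1.2988 = 2.50×10⁻³ m
α₁L₁ − α₂L₂ = 15.4×10⁻⁶×1.2988 − 8.18×10⁻⁶×1.3013 = 9.356886×10⁻⁶ m/K
ΔT = 2.50×10⁻³ / 9.356886×10⁻⁶ = 267.183 K
T = 28.7 + 267.183 = 295.883 °C

T = 295.9 °C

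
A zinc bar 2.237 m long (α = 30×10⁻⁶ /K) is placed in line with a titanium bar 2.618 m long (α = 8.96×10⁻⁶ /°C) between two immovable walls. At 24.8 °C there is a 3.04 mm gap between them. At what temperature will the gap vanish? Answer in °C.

Gap closes when ΔL₁ + ΔL₂ = 3.04 mm = 3.04×10⁻³ m
(α₁L₁ + α₂L₂)ΔT = g
α₁L₁ + α₂L₂ = 30×10⁻⁶×2.237 + 8.96×10⁻⁶×2.618 = 9.056728×10⁻⁵ m/K
ΔT = 3.04×10⁻³ / 9.056728×10⁻⁵ = 33.566 K
T = 24.8 + 33.566 = 58.366 °C

T = 58.4 °C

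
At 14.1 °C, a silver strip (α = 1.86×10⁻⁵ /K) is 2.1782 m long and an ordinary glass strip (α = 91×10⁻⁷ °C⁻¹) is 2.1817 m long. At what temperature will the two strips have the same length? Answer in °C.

L₁(1 + α₁ΔT) = L₂(1 + α₂ΔT) ⇒ ΔT = (L₂ − L₁)/(α₁L₁ − α₂L₂)
L₂ − L₁ = 2.1817 − 2.1782 = 3.50×10⁻³ m
α₁L₁ − α₂L₂ = 1.86×10⁻⁵×2.1782 − 91×10⁻⁷×2.1817 = 2.066105×10⁻⁵ m/K
ΔT = 3.50×10⁻³ / 2.066105×10⁻⁵ = 169.401 K
T = 14.1 + 169.401 = 183.501 °C

T = 183.5 °C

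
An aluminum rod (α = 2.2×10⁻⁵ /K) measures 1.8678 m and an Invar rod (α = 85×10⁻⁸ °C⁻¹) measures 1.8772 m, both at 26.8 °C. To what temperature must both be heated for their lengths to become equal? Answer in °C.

T = 264.8 °C

L₁(1 + α₁ΔT) = L₂(1 + α₂ΔT) ⇒ ΔT = (L₂ − L₁)/(α₁L₁ − α₂L₂)
L₂ − L₁ = 1.8772 − 1.8678 = 9.40×10⁻³ m
α₁L₁ − α₂L₂ = 2.2×10⁻⁵×1.8678 − 85×10⁻⁸×1.8772 = 3.949598×10⁻⁵ m/K
ΔT = 9.40×10⁻³ / 3.949598×10⁻⁵ = 237.999 K
T = 26.8 + 237.999 = 264.799 °C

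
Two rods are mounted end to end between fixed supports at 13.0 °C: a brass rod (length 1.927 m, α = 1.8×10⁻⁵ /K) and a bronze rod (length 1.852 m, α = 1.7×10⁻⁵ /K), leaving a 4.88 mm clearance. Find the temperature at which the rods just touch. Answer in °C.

α₁L₁ = 3.4686×10⁻⁵ m/K, α₂L₂ = 3.1484×10⁻⁵ m/K → total 6.617×10⁻⁵ m/K
ΔT = g/(α₁L₁+α₂L₂) = 4.88×10⁻³ / 6.617×10⁻⁵ = 73.749 K
T = 13.0 + 73.749 = 86.749 °C

T = 86.7 °C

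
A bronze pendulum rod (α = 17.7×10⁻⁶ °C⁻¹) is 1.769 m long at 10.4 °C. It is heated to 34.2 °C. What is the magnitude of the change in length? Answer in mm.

|ΔT| = |34.2 − 10.4| = 23.8 K
ΔL = αL₀ΔT = (17.7×10⁻⁶)(1.769)(23.8) = 7.45×10⁻⁴ m

ΔL = 0.745 mm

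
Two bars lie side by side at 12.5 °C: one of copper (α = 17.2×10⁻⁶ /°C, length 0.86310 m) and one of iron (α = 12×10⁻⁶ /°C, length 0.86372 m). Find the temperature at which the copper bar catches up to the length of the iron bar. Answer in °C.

T = 150.9 °C

L₁(1 + α₁ΔT) = L₂(1 + α₂ΔT) ⇒ ΔT = (L₂ − L₁)/(α₁L₁ − α₂L₂)
L₂ − L₁ = 0.86372 − 0.86310 = 6.20×10⁻⁴ m
α₁L₁ − α₂L₂ = 17.2×10⁻⁶×0.86310 − 12×10⁻⁶×0.86372 = 4.48068×10⁻⁶ m/K
ΔT = 6.20×10⁻⁴ / 4.48068×10⁻⁶ = 138.372 K
T = 12.5 + 138.372 = 150.872 °C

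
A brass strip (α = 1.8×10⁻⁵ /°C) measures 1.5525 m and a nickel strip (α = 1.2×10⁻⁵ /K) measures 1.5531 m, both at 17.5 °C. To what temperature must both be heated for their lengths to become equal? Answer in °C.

T = 81.96 °C

L₁(1 + α₁ΔT) = L₂(1 + α₂ΔT) ⇒ ΔT = (L₂ − L₁)/(α₁L₁ − α₂L₂)
L₂ − L₁ = 1.5531 − 1.5525 = 6.00×10⁻⁴ m
α₁L₁ − α₂L₂ = 1.8×10⁻⁵×1.5525 − 1.2×10⁻⁵×1.5531 = 9.3078×10⁻⁶ m/K
ΔT = 6.00×10⁻⁴ / 9.3078×10⁻⁶ = 64.4621 K
T = 17.5 + 64.4621 = 81.9621 °C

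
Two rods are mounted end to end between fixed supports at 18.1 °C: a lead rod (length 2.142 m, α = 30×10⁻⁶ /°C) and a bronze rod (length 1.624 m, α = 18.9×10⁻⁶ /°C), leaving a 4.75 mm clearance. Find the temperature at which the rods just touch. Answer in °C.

Gap closes when ΔL₁ + ΔL₂ = 4.75 mm = 4.75×10⁻³ m
(α₁L₁ + α₂L₂)ΔT = g
α₁L₁ + α₂L₂ = 30×10⁻⁶×2.142 + 18.9×10⁻⁶×1.624 = 9.49536×10⁻⁵ m/K
ΔT = 4.75×10⁻³ / 9.49536×10⁻⁵ = 50.024 K
T = 18.1 + 50.024 = 68.124 °C

T = 68.1 °C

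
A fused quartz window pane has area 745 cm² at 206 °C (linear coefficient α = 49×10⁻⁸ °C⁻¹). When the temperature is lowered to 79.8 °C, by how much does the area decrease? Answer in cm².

Area coefficient ≈ 2α; |ΔT| = 126.2 K
ΔA = 2αA₀ΔT = 2(49×10⁻⁸)(745)(126.2) = 0.0921 cm²

ΔA = 0.0921 cm²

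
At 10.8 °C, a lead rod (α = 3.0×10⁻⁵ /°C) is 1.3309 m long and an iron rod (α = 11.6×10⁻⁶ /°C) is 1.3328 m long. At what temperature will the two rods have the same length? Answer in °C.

T = 88.46 °C

Equal length when α₁L₁ΔT − α₂L₂ΔT = L₂ − L₁ = 1.90×10⁻³ m
α₁L₁ = 3.9927×10⁻⁵, α₂L₂ = 1.546048×10⁻⁵ → Δ(αL) = 2.446652×10⁻⁵ m/K
ΔT = 1.90×10⁻³ / 2.446652×10⁻⁵ = 77.6571 K, so T = 10.8 + 77.6571 = 88.4571 °C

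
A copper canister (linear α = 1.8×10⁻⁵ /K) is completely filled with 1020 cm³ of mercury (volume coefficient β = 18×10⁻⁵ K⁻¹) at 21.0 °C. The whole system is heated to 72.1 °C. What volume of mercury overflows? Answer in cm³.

6.57 cm³

The canister also expands: β_container ≈ 3α = 5.4×10⁻⁵ /K
Net overflow = V₀(β_liq − 3α_cont)ΔT
β − 3α = 1.80×10⁻⁴ − 5.4×10⁻⁵ = 1.26×10⁻⁴ /K; ΔT = 51.1 K
ΔV = 1020 × 1.26×10⁻⁴ × 51.1 = 6.57 cm³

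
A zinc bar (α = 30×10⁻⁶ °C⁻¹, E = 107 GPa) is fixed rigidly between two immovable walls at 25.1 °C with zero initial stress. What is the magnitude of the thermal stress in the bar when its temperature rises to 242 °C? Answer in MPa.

Fully constrained: the free strain ε = αΔT is blocked, so σ = Eε = EαΔT.
|ΔT| = 216.9 K
σ = 107×10⁹ × 30×10⁻⁶ × 216.9 = 6.96×10⁸ Pa

σ = 696 MPa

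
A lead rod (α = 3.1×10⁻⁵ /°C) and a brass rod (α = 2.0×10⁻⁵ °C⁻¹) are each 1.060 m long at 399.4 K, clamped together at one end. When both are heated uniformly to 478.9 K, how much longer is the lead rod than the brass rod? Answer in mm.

0.927 mm

ΔT = 79.5 K
lead: ΔL = 3.1×10⁻⁵ × 1.060 m × 79.5 = 2.6124×10⁻³ m = 2.6124 mm
brass: ΔL = 2.0×10⁻⁵ × 1.060 m × 79.5 = 1.6854×10⁻³ m = 1.6854 mm
difference = 2.6124 − 1.6854 = 0.9270 mm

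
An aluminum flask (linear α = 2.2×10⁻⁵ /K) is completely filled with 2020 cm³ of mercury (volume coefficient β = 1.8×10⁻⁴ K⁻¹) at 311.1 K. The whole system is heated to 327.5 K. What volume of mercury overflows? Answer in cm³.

The flask also expands: β_container ≈ 3α = 6.6×10⁻⁵ /K
Net overflow = V₀(β_liq − 3α_cont)ΔT
β − 3α = 1.80×10⁻⁴ − 6.6×10⁻⁵ = 1.14×10⁻⁴ /K; ΔT = 16.4 K
ΔV = 2020 × 1.14×10⁻⁴ × 16.4 = 3.78 cm³

3.78 cm³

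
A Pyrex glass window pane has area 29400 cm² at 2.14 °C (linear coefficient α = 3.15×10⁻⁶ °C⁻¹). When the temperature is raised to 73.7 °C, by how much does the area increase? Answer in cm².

ΔA = 13.3 cm²

Area coefficient ≈ 2α; |ΔT| = 71.56 K
ΔA = 2αA₀ΔT = 2(3.15×10⁻⁶)(29400)(71.56) = 13.3 cm²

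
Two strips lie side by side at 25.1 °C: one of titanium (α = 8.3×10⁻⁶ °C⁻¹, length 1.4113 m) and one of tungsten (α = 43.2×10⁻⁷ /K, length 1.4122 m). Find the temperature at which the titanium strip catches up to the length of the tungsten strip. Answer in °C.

Equal length when α₁L₁ΔT − α₂L₂ΔT = L₂ − L₁ = 9.00×10⁻⁴ m
α₁L₁ = 1.171379×10⁻⁵, α₂L₂ = 6.100704×10⁻⁶ → Δ(αL) = 5.613086×10⁻⁶ m/K
ΔT = 9.00×10⁻⁴ / 5.613086×10⁻⁶ = 160.340 K, so T = 25.1 + 160.340 = 185.440 °C

T = 185.4 °C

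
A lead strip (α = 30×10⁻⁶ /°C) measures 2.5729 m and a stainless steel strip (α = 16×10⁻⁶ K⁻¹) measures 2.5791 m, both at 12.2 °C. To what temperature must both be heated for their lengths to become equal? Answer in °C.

Equal length when α₁L₁ΔT − α₂L₂ΔT = L₂ − L₁ = 6.20×10⁻³ m
α₁L₁ = 7.7187×10⁻⁵, α₂L₂ = 4.12656×10⁻⁵ → Δ(αL) = 3.59214×10⁻⁵ m/K
ΔT = 6.20×10⁻³ / 3.59214×10⁻⁵ = 172.599 K, so T = 12.2 + 172.599 = 184.799 °C

T = 184.8 °C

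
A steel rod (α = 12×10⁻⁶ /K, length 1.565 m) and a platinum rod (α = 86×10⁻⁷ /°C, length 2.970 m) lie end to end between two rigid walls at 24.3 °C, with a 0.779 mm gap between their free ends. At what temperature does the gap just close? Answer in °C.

T = 41.9 °C

α₁L₁ = 1.878×10⁻⁵ m/K, α₂L₂ = 2.5542×10⁻⁵ m/K → total 4.4322×10⁻⁵ m/K
ΔT = g/(α₁L₁+α₂L₂) = 7.79×10⁻⁴ / 4.4322×10⁻⁵ = 17.576 K
T = 24.3 + 17.576 = 41.876 °C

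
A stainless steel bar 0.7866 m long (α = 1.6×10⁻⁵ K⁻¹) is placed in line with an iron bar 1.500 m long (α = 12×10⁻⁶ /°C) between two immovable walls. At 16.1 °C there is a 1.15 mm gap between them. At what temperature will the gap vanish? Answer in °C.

Gap closes when ΔL₁ + ΔL₂ = 1.15 mm = 1.15×10⁻³ m
(α₁L₁ + α₂L₂)ΔT = g
α₁L₁ + α₂L₂ = 1.6×10⁻⁵×0.7866 + 12×10⁻⁶×1.500 = 3.05856×10⁻⁵ m/K
ΔT = 1.15×10⁻³ / 3.05856×10⁻⁵ = 37.599 K
T = 16.1 + 37.599 = 53.699 °C

T = 53.7 °C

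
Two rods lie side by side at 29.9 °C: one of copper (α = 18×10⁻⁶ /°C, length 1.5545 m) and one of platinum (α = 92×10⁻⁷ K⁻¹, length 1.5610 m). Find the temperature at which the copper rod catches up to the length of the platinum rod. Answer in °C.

T = 507.1 °C

L₁(1 + α₁ΔT) = L₂(1 + α₂ΔT) ⇒ ΔT = (L₂ − L₁)/(α₁L₁ − α₂L₂)
L₂ − L₁ = 1.5610 − 1.5545 = 6.50×10⁻³ m
α₁L₁ − α₂L₂ = 18×10⁻⁶×1.5545 − 92×10⁻⁷×1.5610 = 1.36198×10⁻⁵ m/K
ΔT = 6.50×10⁻³ / 1.36198×10⁻⁵ = 477.246 K
T = 29.9 + 477.246 = 507.146 °C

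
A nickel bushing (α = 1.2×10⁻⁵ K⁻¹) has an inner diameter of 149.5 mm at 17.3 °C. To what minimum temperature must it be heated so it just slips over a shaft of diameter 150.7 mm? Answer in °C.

Required Δd = 150.7 − 149.5 = 1.2 mm
Δd = αd₀ΔT ⇒ ΔT = Δd/(αd₀) = 1.2 / (1.2×10⁻⁵ × 149.5) = 668.90 K
T_min = 17.3 + 668.90 = 686.20 °C

T = 686 °C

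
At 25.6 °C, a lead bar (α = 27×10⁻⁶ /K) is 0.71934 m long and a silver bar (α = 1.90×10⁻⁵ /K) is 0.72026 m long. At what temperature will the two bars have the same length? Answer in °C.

L₁(1 + α₁ΔT) = L₂(1 + α₂ΔT) ⇒ ΔT = (L₂ − L₁)/(α₁L₁ − α₂L₂)
L₂ − L₁ = 0.72026 − 0.71934 = 9.20×10⁻⁴ m
α₁L₁ − α₂L₂ = 27×10⁻⁶×0.71934 − 1.90×10⁻⁵×0.72026 = 5.73724×10⁻⁶ m/K
ΔT = 9.20×10⁻⁴ / 5.73724×10⁻⁶ = 160.356 K
T = 25.6 + 160.356 = 185.956 °C

T = 186.0 °C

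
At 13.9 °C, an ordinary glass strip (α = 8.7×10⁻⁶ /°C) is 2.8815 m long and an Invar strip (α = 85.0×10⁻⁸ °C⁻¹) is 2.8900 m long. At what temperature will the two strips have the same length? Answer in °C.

T = 389.8 °C

Equal length when α₁L₁ΔT − α₂L₂ΔT = L₂ − L₁ = 8.50×10⁻³ m
α₁L₁ = 2.506905×10⁻⁵, α₂L₂ = 2.4565×10⁻⁶ → Δ(αL) = 2.261255×10⁻⁵ m/K
ΔT = 8.50×10⁻³ / 2.261255×10⁻⁵ = 375.897 K, so T = 13.9 + 375.897 = 389.797 °C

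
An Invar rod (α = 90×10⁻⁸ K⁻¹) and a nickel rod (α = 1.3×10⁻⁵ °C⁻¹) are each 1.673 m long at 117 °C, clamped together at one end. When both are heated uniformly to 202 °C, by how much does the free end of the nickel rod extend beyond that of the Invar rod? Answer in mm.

1.72 mm

ΔT = 85 K
Invar: ΔL = 90×10⁻⁸ × 1.673 m × 85 = 1.2798×10⁻⁴ m = 0.12798 mm
nickel: ΔL = 1.3×10⁻⁵ × 1.673 m × 85 = 1.8487×10⁻³ m = 1.8487 mm
difference = 1.8487 − 0.12798 = 1.72072 mm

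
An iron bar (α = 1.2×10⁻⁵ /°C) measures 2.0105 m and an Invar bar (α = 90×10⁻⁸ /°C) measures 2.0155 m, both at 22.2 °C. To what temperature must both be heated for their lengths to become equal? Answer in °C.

T = 246.3 °C

L₁(1 + α₁ΔT) = L₂(1 + α₂ΔT) ⇒ ΔT = (L₂ − L₁)/(α₁L₁ − α₂L₂)
L₂ − L₁ = 2.0155 − 2.0105 = 5.00×10⁻³ m
α₁L₁ − α₂L₂ = 1.2×10⁻⁵×2.0105 − 90×10⁻⁸×2.0155 = 2.231205×10⁻⁵ m/K
ΔT = 5.00×10⁻³ / 2.231205×10⁻⁵ = 224.094 K
T = 22.2 + 224.094 = 246.294 °C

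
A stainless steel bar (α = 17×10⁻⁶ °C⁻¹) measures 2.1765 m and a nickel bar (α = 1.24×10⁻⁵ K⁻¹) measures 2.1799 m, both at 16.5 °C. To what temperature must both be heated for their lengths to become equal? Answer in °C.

L₁(1 + α₁ΔT) = L₂(1 + α₂ΔT) ⇒ ΔT = (L₂ − L₁)/(α₁L₁ − α₂L₂)
L₂ − L₁ = 2.1799 − 2.1765 = 3.40×10⁻³ m
α₁L₁ − α₂L₂ = 17×10⁻⁶×2.1765 − 1.24×10⁻⁵×2.1799 = 9.96974×10⁻⁶ m/K
ΔT = 3.40×10⁻³ / 9.96974×10⁻⁶ = 341.032 K
T = 16.5 + 341.032 = 357.532 °C

T = 357.5 °C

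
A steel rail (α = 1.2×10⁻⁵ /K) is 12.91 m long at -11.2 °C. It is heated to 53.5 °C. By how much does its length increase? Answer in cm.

|ΔT| = |53.5 − (-11.2)| = 64.7 K
ΔL = αL₀ΔT = (1.2×10⁻⁵)(12.91)(64.7) = 1.00×10⁻² m

ΔL = 1.00 cm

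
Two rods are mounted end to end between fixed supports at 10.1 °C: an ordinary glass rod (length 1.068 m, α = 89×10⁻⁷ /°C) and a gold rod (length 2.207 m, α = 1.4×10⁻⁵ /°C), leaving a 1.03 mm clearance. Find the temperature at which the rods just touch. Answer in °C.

α₁L₁ = 9.5052×10⁻⁶ m/K, α₂L₂ = 3.0898×10⁻⁵ m/K → total 4.04032×10⁻⁵ m/K
ΔT = g/(α₁L₁+α₂L₂) = 1.03×10⁻³ / 4.04032×10⁻⁵ = 25.493 K
T = 10.1 + 25.493 = 35.593 °C

T = 35.6 °C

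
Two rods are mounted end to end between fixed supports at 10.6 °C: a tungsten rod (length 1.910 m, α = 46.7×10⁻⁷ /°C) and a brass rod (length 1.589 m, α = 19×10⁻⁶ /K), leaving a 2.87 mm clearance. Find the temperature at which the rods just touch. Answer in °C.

α₁L₁ = 8.9197×10⁻⁶ m/K, α₂L₂ = 3.0191×10⁻⁵ m/K → total 3.91107×10⁻⁵ m/K
ΔT = g/(α₁L₁+α₂L₂) = 2.87×10⁻³ / 3.91107×10⁻⁵ = 73.381 K
T = 10.6 + 73.381 = 83.981 °C

T = 84.0 °C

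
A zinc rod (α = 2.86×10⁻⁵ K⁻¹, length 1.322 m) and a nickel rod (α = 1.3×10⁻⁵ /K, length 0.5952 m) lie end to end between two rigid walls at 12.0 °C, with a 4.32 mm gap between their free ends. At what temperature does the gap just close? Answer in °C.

T = 107 °C

Gap closes when ΔL₁ + ΔL₂ = 4.32 mm = 4.32×10⁻³ m
(α₁L₁ + α₂L₂)ΔT = g
α₁L₁ + α₂L₂ = 2.86×10⁻⁵×1.322 + 1.3×10⁻⁵×0.5952 = 4.55468×10⁻⁵ m/K
ΔT = 4.32×10⁻³ / 4.55468×10⁻⁵ = 94.85 K
T = 12.0 + 94.85 = 106.85 °C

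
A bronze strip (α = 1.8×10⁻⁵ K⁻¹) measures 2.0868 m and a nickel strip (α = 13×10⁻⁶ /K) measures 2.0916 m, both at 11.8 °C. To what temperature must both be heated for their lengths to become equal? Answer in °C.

Equal length when α₁L₁ΔT − α₂L₂ΔT = L₂ − L₁ = 4.80×10⁻³ m
α₁L₁ = 3.75624×10⁻⁵, α₂L₂ = 2.71908×10⁻⁵ → Δ(αL) = 1.03716×10⁻⁵ m/K
ΔT = 4.80×10⁻³ / 1.03716×10⁻⁵ = 462.802 K, so T = 11.8 + 462.802 = 474.602 °C

T = 474.6 °C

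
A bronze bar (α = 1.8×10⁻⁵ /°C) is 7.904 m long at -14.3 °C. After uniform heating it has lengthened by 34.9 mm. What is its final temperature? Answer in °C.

T = 231 °C

ΔL = αL₀ΔT ⇒ ΔT = ΔL / (αL₀)
ΔT = 34.9×10⁻³ m / (1.8×10⁻⁵ × 7.904 m) = 245.30 K
T = -14.3 + 245.30 = 231.00 °C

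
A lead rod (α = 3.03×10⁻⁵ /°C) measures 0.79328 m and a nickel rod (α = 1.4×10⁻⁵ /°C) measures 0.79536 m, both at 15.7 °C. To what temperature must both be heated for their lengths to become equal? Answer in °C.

T = 176.9 °C

Equal length when α₁L₁ΔT − α₂L₂ΔT = L₂ − L₁ = 2.08×10⁻³ m
α₁L₁ = 2.4036384×10⁻⁵, α₂L₂ = 1.113504×10⁻⁵ → Δ(αL) = 1.2901344×10⁻⁵ m/K
ΔT = 2.08×10⁻³ / 1.2901344×10⁻⁵ = 161.224 K, so T = 15.7 + 161.224 = 176.924 °C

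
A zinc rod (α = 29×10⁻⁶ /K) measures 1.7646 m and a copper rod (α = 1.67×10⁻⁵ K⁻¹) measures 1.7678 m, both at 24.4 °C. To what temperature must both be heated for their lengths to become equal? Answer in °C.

T = 172.2 °C

Equal length when α₁L₁ΔT − α₂L₂ΔT = L₂ − L₁ = 3.20×10⁻³ m
α₁L₁ = 5.11734×10⁻⁵, α₂L₂ = 2.952226×10⁻⁵ → Δ(αL) = 2.165114×10⁻⁵ m/K
ΔT = 3.20×10⁻³ / 2.165114×10⁻⁵ = 147.798 K, so T = 24.4 + 147.798 = 172.198 °C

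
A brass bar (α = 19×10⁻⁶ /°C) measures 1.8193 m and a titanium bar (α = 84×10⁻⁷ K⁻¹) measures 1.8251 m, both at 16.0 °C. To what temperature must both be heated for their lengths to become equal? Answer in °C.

L₁(1 + α₁ΔT) = L₂(1 + α₂ΔT) ⇒ ΔT = (L₂ − L₁)/(α₁L₁ − α₂L₂)
L₂ − L₁ = 1.8251 − 1.8193 = 5.80×10⁻³ m
α₁L₁ − α₂L₂ = 19×10⁻⁶×1.8193 − 84×10⁻⁷×1.8251 = 1.923586×10⁻⁵ m/K
ΔT = 5.80×10⁻³ / 1.923586×10⁻⁵ = 301.520 K
T = 16.0 + 301.520 = 317.520 °C

T = 317.5 °C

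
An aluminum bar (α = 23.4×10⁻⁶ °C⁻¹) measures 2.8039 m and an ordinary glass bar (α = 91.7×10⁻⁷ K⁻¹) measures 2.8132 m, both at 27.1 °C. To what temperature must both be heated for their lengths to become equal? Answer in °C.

L₁(1 + α₁ΔT) = L₂(1 + α₂ΔT) ⇒ ΔT = (L₂ − L₁)/(α₁L₁ − α₂L₂)
L₂ − L₁ = 2.8132 − 2.8039 = 9.30×10⁻³ m
α₁L₁ − α₂L₂ = 23.4×10⁻⁶×2.8039 − 91.7×10⁻⁷×2.8132 = 3.9814216×10⁻⁵ m/K
ΔT = 9.30×10⁻³ / 3.9814216×10⁻⁵ = 233.585 K
T = 27.1 + 233.585 = 260.685 °C

T = 260.7 °C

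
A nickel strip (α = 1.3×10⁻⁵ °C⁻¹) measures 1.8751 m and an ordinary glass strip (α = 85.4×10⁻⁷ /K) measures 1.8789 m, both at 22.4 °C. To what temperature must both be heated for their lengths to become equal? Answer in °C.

T = 478.6 °C

L₁(1 + α₁ΔT) = L₂(1 + α₂ΔT) ⇒ ΔT = (L₂ − L₁)/(α₁L₁ − α₂L₂)
L₂ − L₁ = 1.8789 − 1.8751 = 3.80×10⁻³ m
α₁L₁ − α₂L₂ = 1.3×10⁻⁵×1.8751 − 85.4×10⁻⁷×1.8789 = 8.330494×10⁻⁶ m/K
ΔT = 3.80×10⁻³ / 8.330494×10⁻⁶ = 456.155 K
T = 22.4 + 456.155 = 478.555 °C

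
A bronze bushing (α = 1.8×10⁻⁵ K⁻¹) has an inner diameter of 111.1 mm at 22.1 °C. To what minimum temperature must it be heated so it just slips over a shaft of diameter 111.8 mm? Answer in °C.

Required Δd = 111.8 − 111.1 = 0.7 mm
Δd = αd₀ΔT ⇒ ΔT = Δd/(αd₀) = 0.7 / (1.8×10⁻⁵ × 111.1) = 350.04 K
T_min = 22.1 + 350.04 = 372.14 °C

T = 372 °C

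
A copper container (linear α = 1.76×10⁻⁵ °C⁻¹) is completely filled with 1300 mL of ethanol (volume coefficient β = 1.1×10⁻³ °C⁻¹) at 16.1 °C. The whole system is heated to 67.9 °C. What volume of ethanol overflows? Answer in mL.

70.5 mL

The container also expands: β_container ≈ 3α = 5.28×10⁻⁵ /K
Net overflow = V₀(β_liq − 3α_cont)ΔT
β − 3α = 1.10×10⁻³ − 5.28×10⁻⁵ = 1.0472×10⁻³ /K; ΔT = 51.8 K
ΔV = 1300 × 1.0472×10⁻³ × 51.8 = 70.5 mL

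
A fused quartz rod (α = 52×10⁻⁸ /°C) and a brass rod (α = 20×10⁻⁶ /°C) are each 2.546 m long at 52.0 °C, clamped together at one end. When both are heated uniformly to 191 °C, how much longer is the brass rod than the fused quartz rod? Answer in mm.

6.89 mm

ΔT = 139.0 K
fused quartz: ΔL = 52×10⁻⁸ × 2.546 m × 139.0 = 1.8402×10⁻⁴ m = 0.18402 mm
brass: ΔL = 20×10⁻⁶ × 2.546 m × 139.0 = 7.0779×10⁻³ m = 7.0779 mm
difference = 7.0779 − 0.18402 = 6.89388 mm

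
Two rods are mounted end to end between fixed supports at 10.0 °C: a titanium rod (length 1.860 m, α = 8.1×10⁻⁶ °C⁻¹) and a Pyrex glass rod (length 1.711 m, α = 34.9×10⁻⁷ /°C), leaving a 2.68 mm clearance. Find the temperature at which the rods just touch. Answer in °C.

α₁L₁ = 1.5066×10⁻⁵ m/K, α₂L₂ = 5.97139×10⁻⁶ m/K → total 2.103739×10⁻⁵ m/K
ΔT = g/(α₁L₁+α₂L₂) = 2.68×10⁻³ / 2.103739×10⁻⁵ = 127.39 K
T = 10.0 + 127.39 = 137.39 °C

T = 137 °C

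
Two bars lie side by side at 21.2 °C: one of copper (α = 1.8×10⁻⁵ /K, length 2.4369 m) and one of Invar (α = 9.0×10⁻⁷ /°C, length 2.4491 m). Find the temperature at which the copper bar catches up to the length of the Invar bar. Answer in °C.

T = 314.0 °C

L₁(1 + α₁ΔT) = L₂(1 + α₂ΔT) ⇒ ΔT = (L₂ − L₁)/(α₁L₁ − α₂L₂)
L₂ − L₁ = 2.4491 − 2.4369 = 1.22×10⁻² m
α₁L₁ − α₂L₂ = 1.8×10⁻⁵×2.4369 − 9.0×10⁻⁷×2.4491 = 4.166001×10⁻⁵ m/K
ΔT = 1.22×10⁻² / 4.166001×10⁻⁵ = 292.847 K
T = 21.2 + 292.847 = 314.047 °C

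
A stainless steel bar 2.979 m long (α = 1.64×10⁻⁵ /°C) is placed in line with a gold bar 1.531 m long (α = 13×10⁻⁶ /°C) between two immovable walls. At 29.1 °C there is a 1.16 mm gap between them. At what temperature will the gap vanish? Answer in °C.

α₁L₁ = 4.88556×10⁻⁵ m/K, α₂L₂ = 1.9903×10⁻⁵ m/K → total 6.87586×10⁻⁵ m/K
ΔT = g/(α₁L₁+α₂L₂) = 1.16×10⁻³ / 6.87586×10⁻⁵ = 16.871 K
T = 29.1 + 16.871 = 45.971 °C

T = 46.0 °C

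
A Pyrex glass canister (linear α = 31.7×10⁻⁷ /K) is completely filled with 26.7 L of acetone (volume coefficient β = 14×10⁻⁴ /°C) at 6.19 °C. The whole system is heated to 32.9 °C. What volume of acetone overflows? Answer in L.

The canister also expands: β_container ≈ 3α = 9.51×10⁻⁶ /K
Net overflow = V₀(β_liq − 3α_cont)ΔT
β − 3α = 1.40×10⁻³ − 9.51×10⁻⁶ = 1.39049×10⁻³ /K; ΔT = 26.71 K
ΔV = 26.7 × 1.39049×10⁻³ × 26.71 = 0.992 L

0.992 L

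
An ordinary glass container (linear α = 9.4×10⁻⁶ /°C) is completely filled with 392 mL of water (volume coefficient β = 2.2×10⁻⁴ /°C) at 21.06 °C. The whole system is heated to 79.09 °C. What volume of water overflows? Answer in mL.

The container also expands: β_container ≈ 3α = 2.82×10⁻⁵ /K
Net overflow = V₀(β_liq − 3α_cont)ΔT
β − 3α = 2.20×10⁻⁴ − 2.82×10⁻⁵ = 1.918×10⁻⁴ /K; ΔT = 58.03 K
ΔV = 392 × 1.918×10⁻⁴ × 58.03 = 4.36 mL

4.36 mL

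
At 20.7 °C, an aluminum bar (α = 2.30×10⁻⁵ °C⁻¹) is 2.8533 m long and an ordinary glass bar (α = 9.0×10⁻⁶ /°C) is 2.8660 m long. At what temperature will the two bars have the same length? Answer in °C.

T = 339.5 °C

L₁(1 + α₁ΔT) = L₂(1 + α₂ΔT) ⇒ ΔT = (L₂ − L₁)/(α₁L₁ − α₂L₂)
L₂ − L₁ = 2.8660 − 2.8533 = 1.27×10⁻² m
α₁L₁ − α₂L₂ = 2.30×10⁻⁵×2.8533 − 9.0×10⁻⁶×2.8660 = 3.98319×10⁻⁵ m/K
ΔT = 1.27×10⁻² / 3.98319×10⁻⁵ = 318.840 K
T = 20.7 + 318.840 = 339.540 °C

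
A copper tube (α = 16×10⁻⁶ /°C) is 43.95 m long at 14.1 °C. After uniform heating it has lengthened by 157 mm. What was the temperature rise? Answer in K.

ΔT = 223 K

ΔL = αL₀ΔT ⇒ ΔT = ΔL / (αL₀)
ΔT = 157×10⁻³ m / (16×10⁻⁶ × 43.95 m) = 223.27 K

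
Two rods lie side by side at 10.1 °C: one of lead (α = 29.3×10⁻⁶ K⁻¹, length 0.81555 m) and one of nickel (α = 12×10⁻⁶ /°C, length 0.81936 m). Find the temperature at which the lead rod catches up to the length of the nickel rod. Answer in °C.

L₁(1 + α₁ΔT) = L₂(1 + α₂ΔT) ⇒ ΔT = (L₂ − L₁)/(α₁L₁ − α₂L₂)
L₂ − L₁ = 0.81936 − 0.81555 = 3.81×10⁻³ m
α₁L₁ − α₂L₂ = 29.3×10⁻⁶×0.81555 − 12×10⁻⁶×0.81936 = 1.4063295×10⁻⁵ m/K
ΔT = 3.81×10⁻³ / 1.4063295×10⁻⁵ = 270.918 K
T = 10.1 + 270.918 = 281.018 °C

T = 281.0 °C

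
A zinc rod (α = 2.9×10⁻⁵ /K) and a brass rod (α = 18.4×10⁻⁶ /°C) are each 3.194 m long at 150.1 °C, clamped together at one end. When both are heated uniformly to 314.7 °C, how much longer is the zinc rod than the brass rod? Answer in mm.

ΔT = 164.6 K
zinc: ΔL = 2.9×10⁻⁵ × 3.194 m × 164.6 = 1.5246×10⁻² m = 15.246 mm
brass: ΔL = 18.4×10⁻⁶ × 3.194 m × 164.6 = 9.6735×10⁻³ m = 9.6735 mm
difference = 15.246 − 9.6735 = 5.5725 mm

5.57 mm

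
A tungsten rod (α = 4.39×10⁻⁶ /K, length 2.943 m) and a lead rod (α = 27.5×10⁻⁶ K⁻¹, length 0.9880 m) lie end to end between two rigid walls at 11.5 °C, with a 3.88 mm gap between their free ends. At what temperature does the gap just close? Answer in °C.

T = 108 °C

α₁L₁ = 1.291977×10⁻⁵ m/K, α₂L₂ = 2.717×10⁻⁵ m/K → total 4.008977×10⁻⁵ m/K
ΔT = g/(α₁L₁+α₂L₂) = 3.88×10⁻³ / 4.008977×10⁻⁵ = 96.78 K
T = 11.5 + 96.78 = 108.28 °C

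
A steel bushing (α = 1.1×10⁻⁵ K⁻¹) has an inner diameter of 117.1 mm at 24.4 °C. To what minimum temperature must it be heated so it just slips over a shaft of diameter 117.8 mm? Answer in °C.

T = 568 °C

Required Δd = 117.8 − 117.1 = 0.7 mm
Δd = αd₀ΔT ⇒ ΔT = Δd/(αd₀) = 0.7 / (1.1×10⁻⁵ × 117.1) = 543.44 K
T_min = 24.4 + 543.44 = 567.84 °C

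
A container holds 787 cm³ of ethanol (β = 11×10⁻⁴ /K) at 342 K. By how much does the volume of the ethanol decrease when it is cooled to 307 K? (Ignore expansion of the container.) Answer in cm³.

ΔV = 30.3 cm³

|ΔT| = |307 − 342| = 35 K
ΔV = βV₀ΔT = (11×10⁻⁴)(787)(35) = 30.3 cm³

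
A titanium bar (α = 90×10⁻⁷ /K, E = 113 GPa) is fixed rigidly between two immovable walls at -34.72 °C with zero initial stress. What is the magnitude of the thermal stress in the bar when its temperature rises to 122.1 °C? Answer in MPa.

σ = 159 MPa

Fully constrained: the free strain ε = αΔT is blocked, so σ = Eε = EαΔT.
|ΔT| = 156.82 K
σ = 113×10⁹ × 90×10⁻⁷ × 156.82 = 1.59×10⁸ Pa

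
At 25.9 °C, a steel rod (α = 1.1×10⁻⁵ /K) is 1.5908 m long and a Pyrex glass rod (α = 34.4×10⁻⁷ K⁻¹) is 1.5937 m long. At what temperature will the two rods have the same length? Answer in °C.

L₁(1 + α₁ΔT) = L₂(1 + α₂ΔT) ⇒ ΔT = (L₂ − L₁)/(α₁L₁ − α₂L₂)
L₂ − L₁ = 1.5937 − 1.5908 = 2.90×10⁻³ m
α₁L₁ − α₂L₂ = 1.1×10⁻⁵×1.5908 − 34.4×10⁻⁷×1.5937 = 1.2016472×10⁻⁵ m/K
ΔT = 2.90×10⁻³ / 1.2016472×10⁻⁵ = 241.335 K
T = 25.9 + 241.335 = 267.235 °C

T = 267.2 °C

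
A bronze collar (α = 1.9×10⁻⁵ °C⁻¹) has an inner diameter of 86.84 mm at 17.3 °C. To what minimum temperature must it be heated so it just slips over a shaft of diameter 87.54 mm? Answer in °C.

T = 442 °C

Required Δd = 87.54 − 86.84 = 0.70 mm
Δd = αd₀ΔT ⇒ ΔT = Δd/(αd₀) = 0.70 / (1.9×10⁻⁵ × 86.84) = 424.25 K
T_min = 17.3 + 424.25 = 441.55 °C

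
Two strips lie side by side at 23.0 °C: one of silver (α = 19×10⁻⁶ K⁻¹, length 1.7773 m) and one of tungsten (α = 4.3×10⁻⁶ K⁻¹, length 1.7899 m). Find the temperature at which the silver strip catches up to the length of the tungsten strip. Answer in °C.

L₁(1 + α₁ΔT) = L₂(1 + α₂ΔT) ⇒ ΔT = (L₂ − L₁)/(α₁L₁ − α₂L₂)
L₂ − L₁ = 1.7899 − 1.7773 = 1.26×10⁻² m
α₁L₁ − α₂L₂ = 19×10⁻⁶×1.7773 − 4.3×10⁻⁶×1.7899 = 2.607213×10⁻⁵ m/K
ΔT = 1.26×10⁻² / 2.607213×10⁻⁵ = 483.275 K
T = 23.0 + 483.275 = 506.275 °C

T = 506.3 °C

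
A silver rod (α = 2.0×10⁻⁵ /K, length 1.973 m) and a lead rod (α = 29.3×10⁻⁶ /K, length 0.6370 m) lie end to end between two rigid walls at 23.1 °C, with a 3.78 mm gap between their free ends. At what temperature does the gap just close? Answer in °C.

T = 88.1 °C

α₁L₁ = 3.946×10⁻⁵ m/K, α₂L₂ = 1.86641×10⁻⁵ m/K → total 5.81241×10⁻⁵ m/K
ΔT = g/(α₁L₁+α₂L₂) = 3.78×10⁻³ / 5.81241×10⁻⁵ = 65.033 K
T = 23.1 + 65.033 = 88.133 °C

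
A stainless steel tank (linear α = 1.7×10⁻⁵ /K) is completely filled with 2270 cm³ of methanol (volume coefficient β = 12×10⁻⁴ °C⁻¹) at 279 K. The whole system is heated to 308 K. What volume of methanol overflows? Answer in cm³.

75.6 cm³

The tank also expands: β_container ≈ 3α = 5.1×10⁻⁵ /K
Net overflow = V₀(β_liq − 3α_cont)ΔT
β − 3α = 1.20×10⁻³ − 5.1×10⁻⁵ = 1.149×10⁻³ /K; ΔT = 29 K
ΔV = 2270 × 1.149×10⁻³ × 29 = 75.6 cm³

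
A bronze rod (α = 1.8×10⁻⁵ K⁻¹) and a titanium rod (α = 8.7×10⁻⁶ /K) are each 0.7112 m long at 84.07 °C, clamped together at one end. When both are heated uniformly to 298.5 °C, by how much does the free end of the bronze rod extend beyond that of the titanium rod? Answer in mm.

1.42 mm

ΔT = 214.43 K
bronze: ΔL = 1.8×10⁻⁵ × 0.7112 m × 214.43 = 2.7450×10⁻³ m = 2.7450 mm
titanium: ΔL = 8.7×10⁻⁶ × 0.7112 m × 214.43 = 1.3268×10⁻³ m = 1.3268 mm
difference = 2.7450 − 1.3268 = 1.4182 mm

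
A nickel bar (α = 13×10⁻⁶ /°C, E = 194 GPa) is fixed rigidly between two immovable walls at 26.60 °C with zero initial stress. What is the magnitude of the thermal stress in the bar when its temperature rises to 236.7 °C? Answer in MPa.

σ = 530 MPa

Fully constrained: the free strain ε = αΔT is blocked, so σ = Eε = EαΔT.
|ΔT| = 210.10 K
σ = 194×10⁹ × 13×10⁻⁶ × 210.10 = 5.30×10⁸ Pa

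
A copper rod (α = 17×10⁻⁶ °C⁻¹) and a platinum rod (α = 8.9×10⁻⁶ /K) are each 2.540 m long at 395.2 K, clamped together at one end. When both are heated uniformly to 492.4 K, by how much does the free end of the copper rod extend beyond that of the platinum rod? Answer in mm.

2.00 mm

ΔT = 97.2 K
copper: ΔL = 17×10⁻⁶ × 2.540 m × 97.2 = 4.1971×10⁻³ m = 4.1971 mm
platinum: ΔL = 8.9×10⁻⁶ × 2.540 m × 97.2 = 2.1973×10⁻³ m = 2.1973 mm
difference = 4.1971 − 2.1973 = 1.9998 mm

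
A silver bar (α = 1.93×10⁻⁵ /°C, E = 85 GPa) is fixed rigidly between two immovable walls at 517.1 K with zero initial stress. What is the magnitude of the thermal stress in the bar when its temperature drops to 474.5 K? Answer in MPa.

σ = 69.9 MPa

Fully constrained: the free strain ε = αΔT is blocked, so σ = Eε = EαΔT.
|ΔT| = 42.6 K
σ = 85.0×10⁹ × 1.93×10⁻⁵ × 42.6 = 6.99×10⁷ Pa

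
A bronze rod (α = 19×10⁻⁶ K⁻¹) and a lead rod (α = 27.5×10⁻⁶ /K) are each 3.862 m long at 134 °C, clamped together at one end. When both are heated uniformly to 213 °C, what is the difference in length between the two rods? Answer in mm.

ΔT = 79 K
bronze: ΔL = 19×10⁻⁶ × 3.862 m × 79 = 5.7969×10⁻³ m = 5.7969 mm
lead: ΔL = 27.5×10⁻⁶ × 3.862 m × 79 = 8.3902×10⁻³ m = 8.3902 mm
difference = 8.3902 − 5.7969 = 2.5933 mm

2.59 mm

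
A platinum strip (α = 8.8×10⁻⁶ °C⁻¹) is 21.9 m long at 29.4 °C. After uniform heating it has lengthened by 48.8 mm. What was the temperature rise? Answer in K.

ΔL = αL₀ΔT ⇒ ΔT = ΔL / (αL₀)
ΔT = 48.8×10⁻³ m / (8.8×10⁻⁶ × 21.9 m) = 253.22 K

ΔT = 253 K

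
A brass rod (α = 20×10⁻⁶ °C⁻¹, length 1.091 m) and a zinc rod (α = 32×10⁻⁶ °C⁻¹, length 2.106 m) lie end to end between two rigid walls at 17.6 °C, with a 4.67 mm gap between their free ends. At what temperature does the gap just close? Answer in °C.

Gap closes when ΔL₁ + ΔL₂ = 4.67 mm = 4.67×10⁻³ m
(α₁L₁ + α₂L₂)ΔT = g
α₁L₁ + α₂L₂ = 20×10⁻⁶×1.091 + 32×10⁻⁶×2.106 = 8.9212×10⁻⁵ m/K
ΔT = 4.67×10⁻³ / 8.9212×10⁻⁵ = 52.347 K
T = 17.6 + 52.347 = 69.947 °C

T = 69.9 °C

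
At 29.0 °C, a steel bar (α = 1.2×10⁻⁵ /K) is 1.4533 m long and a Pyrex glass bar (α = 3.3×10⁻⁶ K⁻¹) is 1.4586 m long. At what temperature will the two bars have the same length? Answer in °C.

T = 448.8 °C

L₁(1 + α₁ΔT) = L₂(1 + α₂ΔT) ⇒ ΔT = (L₂ − L₁)/(α₁L₁ − α₂L₂)
L₂ − L₁ = 1.4586 − 1.4533 = 5.30×10⁻³ m
α₁L₁ − α₂L₂ = 1.2×10⁻⁵×1.4533 − 3.3×10⁻⁶×1.4586 = 1.262622×10⁻⁵ m/K
ΔT = 5.30×10⁻³ / 1.262622×10⁻⁵ = 419.761 K
T = 29.0 + 419.761 = 448.761 °C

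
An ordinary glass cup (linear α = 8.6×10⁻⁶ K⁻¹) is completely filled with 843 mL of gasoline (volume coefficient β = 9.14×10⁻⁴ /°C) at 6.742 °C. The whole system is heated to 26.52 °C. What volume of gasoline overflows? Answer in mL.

The cup also expands: β_container ≈ 3α = 2.58×10⁻⁵ /K
Net overflow = V₀(β_liq − 3α_cont)ΔT
β − 3α = 9.14×10⁻⁴ − 2.58×10⁻⁵ = 8.882×10⁻⁴ /K; ΔT = 19.778 K
ΔV = 843 × 8.882×10⁻⁴ × 19.778 = 14.8 mL

14.8 mL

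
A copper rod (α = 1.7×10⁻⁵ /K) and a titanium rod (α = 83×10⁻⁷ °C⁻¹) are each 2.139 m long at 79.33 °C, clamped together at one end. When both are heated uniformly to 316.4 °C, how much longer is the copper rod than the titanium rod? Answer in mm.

4.41 mm

ΔT = 237.07 K
copper: ΔL = 1.7×10⁻⁵ × 2.139 m × 237.07 = 8.6206×10⁻³ m = 8.6206 mm
titanium: ΔL = 83×10⁻⁷ × 2.139 m × 237.07 = 4.2089×10⁻³ m = 4.2089 mm
difference = 8.6206 − 4.2089 = 4.4117 mm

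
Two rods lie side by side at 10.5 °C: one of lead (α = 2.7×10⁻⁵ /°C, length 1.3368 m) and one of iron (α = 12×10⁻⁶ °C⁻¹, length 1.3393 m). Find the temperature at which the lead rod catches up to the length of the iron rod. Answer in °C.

Equal length when α₁L₁ΔT − α₂L₂ΔT = L₂ − L₁ = 2.50×10⁻³ m
α₁L₁ = 3.60936×10⁻⁵, α₂L₂ = 1.60716×10⁻⁵ → Δ(αL) = 2.0022×10⁻⁵ m/K
ΔT = 2.50×10⁻³ / 2.0022×10⁻⁵ = 124.863 K, so T = 10.5 + 124.863 = 135.363 °C

T = 135.4 °C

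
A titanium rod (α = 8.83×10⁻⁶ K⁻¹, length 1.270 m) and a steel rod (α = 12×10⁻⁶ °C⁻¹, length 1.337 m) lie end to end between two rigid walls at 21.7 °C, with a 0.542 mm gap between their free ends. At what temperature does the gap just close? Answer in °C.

T = 41.6 °C

α₁L₁ = 1.12141×10⁻⁵ m/K, α₂L₂ = 1.6044×10⁻⁵ m/K → total 2.72581×10⁻⁵ m/K
ΔT = g/(α₁L₁+α₂L₂) = 5.42×10⁻⁴ / 2.72581×10⁻⁵ = 19.884 K
T = 21.7 + 19.884 = 41.584 °C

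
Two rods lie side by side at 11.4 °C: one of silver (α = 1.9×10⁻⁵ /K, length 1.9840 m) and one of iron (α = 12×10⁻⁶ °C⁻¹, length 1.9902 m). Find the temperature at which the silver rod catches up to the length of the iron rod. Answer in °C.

T = 460.2 °C

Equal length when α₁L₁ΔT − α₂L₂ΔT = L₂ − L₁ = 6.20×10⁻³ m
α₁L₁ = 3.7696×10⁻⁵, α₂L₂ = 2.38824×10⁻⁵ → Δ(αL) = 1.38136×10⁻⁵ m/K
ΔT = 6.20×10⁻³ / 1.38136×10⁻⁵ = 448.833 K, so T = 11.4 + 448.833 = 460.233 °C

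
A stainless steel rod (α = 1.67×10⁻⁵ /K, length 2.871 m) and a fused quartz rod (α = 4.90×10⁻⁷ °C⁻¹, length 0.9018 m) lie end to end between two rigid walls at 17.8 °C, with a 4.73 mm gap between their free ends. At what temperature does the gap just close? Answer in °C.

Gap closes when ΔL₁ + ΔL₂ = 4.73 mm = 4.73×10⁻³ m
(α₁L₁ + α₂L₂)ΔT = g
α₁L₁ + α₂L₂ = 1.67×10⁻⁵×2.871 + 4.90×10⁻⁷×0.9018 = 4.8387582×10⁻⁵ m/K
ΔT = 4.73×10⁻³ / 4.8387582×10⁻⁵ = 97.75 K
T = 17.8 + 97.75 = 115.55 °C

T = 116 °C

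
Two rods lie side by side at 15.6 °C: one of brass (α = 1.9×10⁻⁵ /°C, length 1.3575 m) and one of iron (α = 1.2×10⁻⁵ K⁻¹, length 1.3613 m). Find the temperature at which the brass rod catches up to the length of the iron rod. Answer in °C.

T = 417.4 °C

L₁(1 + α₁ΔT) = L₂(1 + α₂ΔT) ⇒ ΔT = (L₂ − L₁)/(α₁L₁ − α₂L₂)
L₂ − L₁ = 1.3613 − 1.3575 = 3.80×10⁻³ m
α₁L₁ − α₂L₂ = 1.9×10⁻⁵×1.3575 − 1.2×10⁻⁵×1.3613 = 9.4569×10⁻⁶ m/K
ΔT = 3.80×10⁻³ / 9.4569×10⁻⁶ = 401.823 K
T = 15.6 + 401.823 = 417.423 °C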